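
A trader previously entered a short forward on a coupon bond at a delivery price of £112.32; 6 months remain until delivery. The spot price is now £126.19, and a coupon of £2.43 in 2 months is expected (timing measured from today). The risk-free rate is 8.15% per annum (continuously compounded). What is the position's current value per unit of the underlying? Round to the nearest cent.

PV(remaining coupons) I = 2.43·e^(−0.0815·2/12) = 2.3972
Current forward F = (S − I)·e^(rT) = (126.19 − 2.3972)·e^(0.0815·6/12) = 123.7928 × 1.041592 = 128.9416
Value (long) = (F − K)·e^(−rT) = (128.9416 − 112.32) × 0.960069 = 15.9579
Short position value = −(long value) = -£15.96

-£15.96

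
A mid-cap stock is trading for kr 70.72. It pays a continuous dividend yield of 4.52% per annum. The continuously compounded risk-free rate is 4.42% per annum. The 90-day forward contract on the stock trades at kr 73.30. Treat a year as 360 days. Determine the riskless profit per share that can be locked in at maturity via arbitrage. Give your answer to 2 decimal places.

kr 2.60 per share

Fair forward: F* = S·e^(carry·T), with carry = (r − q) = 0.0442 − 0.0452 = -0.0010
F* = 70.72 · e^(-0.0010 × 90/360) = 70.72 · e^-0.000250 = 70.72 × 0.999750 = kr 70.7023
Market kr 73.30 > fair kr 70.7023: forward overpriced → cash-and-carry (buy spot, short the forward).
At maturity, profit = |F_mkt − F*| = |73.30 − 70.7023| = kr 2.60 per share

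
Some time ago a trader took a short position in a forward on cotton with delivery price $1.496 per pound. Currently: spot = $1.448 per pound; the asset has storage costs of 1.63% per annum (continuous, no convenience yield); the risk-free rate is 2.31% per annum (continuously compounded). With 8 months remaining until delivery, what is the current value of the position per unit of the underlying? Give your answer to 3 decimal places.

$0.009 per pound

Current fair forward for the remaining 8 months: F = S·e^((r + u)·T), (r + u) = 0.0231 + 0.0163 = 0.0394
F = 1.448 · e^(0.0394 × 8/12) = 1.448 × 1.026615 = 1.4865
Value of long forward = (F − K)·e^(−rT) = (1.4865 − 1.496) · e^(−0.0231·8/12)
= -0.0095 × 0.984718 = -0.009
Short position value = −(long value) = $0.009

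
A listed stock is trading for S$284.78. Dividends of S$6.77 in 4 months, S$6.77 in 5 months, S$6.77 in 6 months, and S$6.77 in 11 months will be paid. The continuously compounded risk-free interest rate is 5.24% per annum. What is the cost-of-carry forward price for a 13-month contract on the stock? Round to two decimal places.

PV(dividends) I = 6.77·e^(−0.0524·4/12) + 6.77·e^(−0.0524·5/12) + 6.77·e^(−0.0524·6/12) + 6.77·e^(−0.0524·11/12)
I = 6.6528 + 6.6238 + 6.5949 + 6.4525 = 26.3240
F = (S − I)·e^(rT) = (284.78 − 26.3240) · e^(0.0524·13/12)
= 258.4560 · e^0.056767 = 258.4560 × 1.058409 = S$273.55

S$273.55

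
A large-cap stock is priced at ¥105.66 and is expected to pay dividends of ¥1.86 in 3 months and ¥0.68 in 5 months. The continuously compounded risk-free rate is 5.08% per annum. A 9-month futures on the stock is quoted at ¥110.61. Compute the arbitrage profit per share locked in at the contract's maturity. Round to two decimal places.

¥3.45 per share

PV(dividends) I = 1.86·e^(−0.0508·3/12) + 0.68·e^(−0.0508·5/12) = 2.5023
Fair futures F* = (S − I)·e^(rT) = (105.66 − 2.5023)·e^0.038100 = 103.1577 × 1.038835 = 107.1638
Market ¥110.61 > fair 107.1638: forward overpriced → cash-and-carry (borrow at r, buy the stock and collect the dividends, short the forward).
Profit at T = |F_mkt − F*| = |110.61 − 107.1638| = ¥3.45 per share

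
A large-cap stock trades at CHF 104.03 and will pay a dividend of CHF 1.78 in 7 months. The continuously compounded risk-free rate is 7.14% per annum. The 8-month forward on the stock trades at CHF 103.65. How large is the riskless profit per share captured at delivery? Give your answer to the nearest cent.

CHF 3.66 per share

PV(dividends) I = 1.78·e^(−0.0714·7/12) = 1.7074
Fair forward F* = (S − I)·e^(rT) = (104.03 − 1.7074)·e^0.047600 = 102.3226 × 1.048751 = 107.3109
Market CHF 103.65 < fair 107.3109: forward underpriced → reverse cash-and-carry (short the stock, invest proceeds at r, pay the dividends, go long the forward).
Profit at T = |F_mkt − F*| = |103.65 − 107.3109| = CHF 3.66 per share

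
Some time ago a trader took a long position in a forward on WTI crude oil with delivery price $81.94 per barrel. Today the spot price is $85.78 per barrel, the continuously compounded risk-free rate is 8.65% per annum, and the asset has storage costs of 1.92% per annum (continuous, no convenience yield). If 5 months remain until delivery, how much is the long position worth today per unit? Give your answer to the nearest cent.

$7.43 per barrel

Current fair forward for the remaining 5 months: F = S·e^((r + u)·T), (r + u) = 0.0865 + 0.0192 = 0.1057
F = 85.78 · e^(0.1057 × 5/12) = 85.78 × 1.045026 = 89.6423
Value of long forward = (F − K)·e^(−rT) = (89.6423 − 81.94) · e^(−0.0865·5/12)
= 7.7023 × 0.964600 = 7.43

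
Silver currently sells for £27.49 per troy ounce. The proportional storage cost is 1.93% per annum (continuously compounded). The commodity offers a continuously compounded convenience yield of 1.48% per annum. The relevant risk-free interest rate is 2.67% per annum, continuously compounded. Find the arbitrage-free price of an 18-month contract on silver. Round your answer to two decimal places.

Net carry = r + u − y = 0.0267 + 0.0193 − 0.0148 = 0.0312
F = S·e^((r+u−y)T) = 27.49 · e^(0.0312 × 18/12) = 27.49 · e^0.046800
= 27.49 × 1.047912 = £28.81 per troy ounce

£28.81 per troy ounce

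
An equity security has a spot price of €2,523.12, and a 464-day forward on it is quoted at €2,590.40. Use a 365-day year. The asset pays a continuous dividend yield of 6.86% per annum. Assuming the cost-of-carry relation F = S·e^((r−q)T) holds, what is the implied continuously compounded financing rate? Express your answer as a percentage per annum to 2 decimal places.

8.93%

From F = S·e^((r−q)T): (r − q) = ln(F/S)/T
ln(2590.40/2523.12) = ln(1.026665) = 0.026316
(r − q) = 0.026316 / (464/365) = 0.020701
r = ln(F/S)/T + q = 0.020701 + 0.0686 = 0.089301
r = 8.93%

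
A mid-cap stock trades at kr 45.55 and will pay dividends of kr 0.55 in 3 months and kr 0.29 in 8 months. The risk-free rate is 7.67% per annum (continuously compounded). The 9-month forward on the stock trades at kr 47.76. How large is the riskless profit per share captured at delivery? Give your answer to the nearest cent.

PV(dividends) I = 0.55·e^(−0.0767·3/12) + 0.29·e^(−0.0767·8/12) = 0.8151
Fair forward F* = (S − I)·e^(rT) = (45.55 − 0.8151)·e^0.057525 = 44.7349 × 1.059212 = 47.3837
Market kr 47.76 > fair 47.3837: forward overpriced → cash-and-carry (borrow at r, buy the stock and collect the dividends, short the forward).
Profit at T = |F_mkt − F*| = |47.76 − 47.3837| = kr 0.38 per share

kr 0.38 per share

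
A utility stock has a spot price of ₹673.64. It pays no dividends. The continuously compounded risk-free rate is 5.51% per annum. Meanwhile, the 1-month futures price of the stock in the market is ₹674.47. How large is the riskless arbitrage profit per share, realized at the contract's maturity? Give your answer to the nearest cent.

Fair futures: F* = S·e^(carry·T), with carry = r = 0.0551
F* = 673.64 · e^(0.0551 × 1/12) = 673.64 · e^0.004592 = 673.64 × 1.004603 = ₹676.7408
Market ₹674.47 < fair ₹676.7408: forward underpriced → reverse cash-and-carry (short spot, go long the forward).
At maturity, profit = |F_mkt − F*| = |674.47 − 676.7408| = ₹2.27 per share

₹2.27 per share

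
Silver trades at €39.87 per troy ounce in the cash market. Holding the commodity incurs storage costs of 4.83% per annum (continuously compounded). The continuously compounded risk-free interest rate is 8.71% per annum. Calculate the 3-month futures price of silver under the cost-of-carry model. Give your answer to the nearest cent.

€41.24 per troy ounce

Net carry = r + u − y = 0.0871 + 0.0483 − 0.0000 = 0.1354
F = S·e^((r+u−y)T) = 39.87 · e^(0.1354 × 3/12) = 39.87 · e^0.033850
= 39.87 × 1.034429 = €41.24 per troy ounce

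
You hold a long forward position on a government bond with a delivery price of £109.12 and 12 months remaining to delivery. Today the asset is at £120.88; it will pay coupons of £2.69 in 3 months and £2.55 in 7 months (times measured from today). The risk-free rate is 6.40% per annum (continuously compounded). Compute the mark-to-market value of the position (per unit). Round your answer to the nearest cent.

PV(remaining coupons) I = 2.69·e^(−0.0640·3/12) + 2.55·e^(−0.0640·7/12) = 5.1039
Current forward F = (S − I)·e^(rT) = (120.88 − 5.1039)·e^(0.0640·12/12) = 115.7761 × 1.066092 = 123.4280
Value (long) = (F − K)·e^(−rT) = (123.4280 − 109.12) × 0.938005 = 13.4210
Value = £13.42

£13.42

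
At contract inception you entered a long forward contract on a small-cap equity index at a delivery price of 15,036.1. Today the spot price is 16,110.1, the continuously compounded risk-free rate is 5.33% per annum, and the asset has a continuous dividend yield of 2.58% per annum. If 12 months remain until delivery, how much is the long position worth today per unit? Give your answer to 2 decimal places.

1444.12

Current fair forward for the remaining 12 months: F = S·e^((r − q)·T), (r − q) = 0.0533 − 0.0258 = 0.0275
F = 16110.1 · e^(0.0275 × 12/12) = 16110.1 × 1.02788162 = 16559.2757
Value of long forward = (F − K)·e^(−rT) = (16559.2757 − 15036.1) · e^(−0.0533·12/12)
= 1523.1757 × 0.94809554 = 1444.12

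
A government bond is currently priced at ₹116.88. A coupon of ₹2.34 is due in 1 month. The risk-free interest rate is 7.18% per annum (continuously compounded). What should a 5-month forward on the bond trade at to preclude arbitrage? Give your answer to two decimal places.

₹118.03

PV(coupons) I = 2.34·e^(−0.0718·1/12)
I = 2.3260
F = (S − I)·e^(rT) = (116.88 − 2.3260) · e^(0.0718·5/12)
= 114.5540 · e^0.029917 = 114.5540 × 1.030369 = ₹118.03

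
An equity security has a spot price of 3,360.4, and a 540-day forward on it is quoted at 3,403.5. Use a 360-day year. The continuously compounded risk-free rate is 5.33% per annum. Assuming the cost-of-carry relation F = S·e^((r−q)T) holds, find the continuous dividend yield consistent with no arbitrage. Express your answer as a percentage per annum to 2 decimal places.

From F = S·e^((r−q)T): (r − q) = ln(F/S)/T
ln(3403.5/3360.4) = ln(1.012826) = 0.012744
(r − q) = 0.012744 / (540/360) = 0.008496
q = r − ln(F/S)/T = 0.0533 − 0.008496 = 0.044804
q = 4.48%

4.48%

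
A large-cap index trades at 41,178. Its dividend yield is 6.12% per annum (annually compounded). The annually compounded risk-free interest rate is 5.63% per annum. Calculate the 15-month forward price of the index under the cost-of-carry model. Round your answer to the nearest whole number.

40,940

F = S · (1+r)^T / (1+q)^T
= 41178 × 1.070863 / 1.077077 = 41178 × 0.994231
F = 40,940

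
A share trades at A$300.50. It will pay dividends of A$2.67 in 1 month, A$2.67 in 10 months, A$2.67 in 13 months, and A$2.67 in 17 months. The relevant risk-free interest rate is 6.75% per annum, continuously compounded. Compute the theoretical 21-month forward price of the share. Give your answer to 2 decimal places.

A$326.83

PV(dividends) I = 2.67·e^(−0.0675·1/12) + 2.67·e^(−0.0675·10/12) + 2.67·e^(−0.0675·13/12) + 2.67·e^(−0.0675·17/12)
I = 2.6550 + 2.5240 + 2.4817 + 2.4265 = 10.0872
F = (S − I)·e^(rT) = (300.50 − 10.0872) · e^(0.0675·21/12)
= 290.4128 · e^0.118125 = 290.4128 × 1.125385 = A$326.83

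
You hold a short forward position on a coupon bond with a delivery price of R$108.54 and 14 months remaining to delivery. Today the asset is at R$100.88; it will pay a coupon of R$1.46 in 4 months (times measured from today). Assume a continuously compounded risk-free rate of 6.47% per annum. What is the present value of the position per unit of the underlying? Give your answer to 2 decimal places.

PV(remaining coupons) I = 1.46·e^(−0.0647·4/12) = 1.4288
Current forward F = (S − I)·e^(rT) = (100.88 − 1.4288)·e^(0.0647·14/12) = 99.4512 × 1.078405 = 107.2487
Value (long) = (F − K)·e^(−rT) = (107.2487 − 108.54) × 0.927295 = -1.1974
Short position value = −(long value) = R$1.20

R$1.20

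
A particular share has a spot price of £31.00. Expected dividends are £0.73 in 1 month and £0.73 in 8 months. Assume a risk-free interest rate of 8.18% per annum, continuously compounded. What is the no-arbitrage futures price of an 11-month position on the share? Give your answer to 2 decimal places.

£31.89

PV(dividends) I = 0.73·e^(−0.0818·1/12) + 0.73·e^(−0.0818·8/12)
I = 0.7250 + 0.6913 = 1.4163
F = (S − I)·e^(rT) = (31.00 − 1.4163) · e^(0.0818·11/12)
= 29.5837 · e^0.074983 = 29.5837 × 1.077866 = £31.89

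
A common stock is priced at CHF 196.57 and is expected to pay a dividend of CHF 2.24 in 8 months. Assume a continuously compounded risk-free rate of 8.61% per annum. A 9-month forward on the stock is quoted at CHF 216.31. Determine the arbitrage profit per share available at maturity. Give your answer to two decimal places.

PV(dividends) I = 2.24·e^(−0.0861·8/12) = 2.1150
Fair forward F* = (S − I)·e^(rT) = (196.57 − 2.1150)·e^0.064575 = 194.4550 × 1.066706 = 207.4263
Market CHF 216.31 > fair 207.4263: forward overpriced → cash-and-carry (borrow at r, buy the stock and collect the dividends, short the forward).
Profit at T = |F_mkt − F*| = |216.31 − 207.4263| = CHF 8.88 per share

CHF 8.88 per share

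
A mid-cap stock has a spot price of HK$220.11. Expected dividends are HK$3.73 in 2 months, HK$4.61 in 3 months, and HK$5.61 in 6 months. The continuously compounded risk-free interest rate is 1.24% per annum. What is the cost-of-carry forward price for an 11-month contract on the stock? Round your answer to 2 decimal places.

PV(dividends) I = 3.73·e^(−0.0124·2/12) + 4.61·e^(−0.0124·3/12) + 5.61·e^(−0.0124·6/12)
I = 3.7223 + 4.5957 + 5.5753 = 13.8933
F = (S − I)·e^(rT) = (220.11 − 13.8933) · e^(0.0124·11/12)
= 206.2167 · e^0.011367 = 206.2167 × 1.011432 = HK$208.57

HK$208.57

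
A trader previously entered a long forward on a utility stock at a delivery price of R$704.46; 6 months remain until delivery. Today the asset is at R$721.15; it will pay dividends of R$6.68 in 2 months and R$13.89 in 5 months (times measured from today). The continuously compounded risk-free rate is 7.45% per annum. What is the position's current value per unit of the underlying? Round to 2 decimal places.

R$22.39

PV(remaining dividends) I = 6.68·e^(−0.0745·2/12) + 13.89·e^(−0.0745·5/12) = 20.0630
Current forward F = (S − I)·e^(rT) = (721.15 − 20.0630)·e^(0.0745·6/12) = 701.0870 × 1.037952 = 727.6947
Value (long) = (F − K)·e^(−rT) = (727.6947 − 704.46) × 0.963435 = 22.3851
Value = R$22.39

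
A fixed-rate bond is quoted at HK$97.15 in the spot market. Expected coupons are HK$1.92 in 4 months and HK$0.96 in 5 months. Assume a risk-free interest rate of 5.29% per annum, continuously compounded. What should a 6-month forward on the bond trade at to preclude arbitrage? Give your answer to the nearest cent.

HK$96.85

PV(coupons) I = 1.92·e^(−0.0529·4/12) + 0.96·e^(−0.0529·5/12)
I = 1.8864 + 0.9391 = 2.8255
F = (S − I)·e^(rT) = (97.15 − 2.8255) · e^(0.0529·6/12)
= 94.3245 · e^0.026450 = 94.3245 × 1.026803 = HK$96.85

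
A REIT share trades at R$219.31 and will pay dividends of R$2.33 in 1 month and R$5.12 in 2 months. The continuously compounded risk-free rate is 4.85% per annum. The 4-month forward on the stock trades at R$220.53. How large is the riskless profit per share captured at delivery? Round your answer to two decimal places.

R$5.17 per share

PV(dividends) I = 2.33·e^(−0.0485·1/12) + 5.12·e^(−0.0485·2/12) = 7.3994
Fair forward F* = (S − I)·e^(rT) = (219.31 − 7.3994)·e^0.016167 = 211.9106 × 1.016298 = 215.3643
Market R$220.53 > fair 215.3643: forward overpriced → cash-and-carry (borrow at r, buy the stock and collect the dividends, short the forward).
Profit at T = |F_mkt − F*| = |220.53 − 215.3643| = R$5.17 per share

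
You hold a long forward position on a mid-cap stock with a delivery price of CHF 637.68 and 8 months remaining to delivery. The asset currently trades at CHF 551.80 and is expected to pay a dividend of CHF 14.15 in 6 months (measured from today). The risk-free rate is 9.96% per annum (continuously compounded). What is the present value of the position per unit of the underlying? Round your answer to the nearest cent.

-CHF 58.38

PV(remaining dividends) I = 14.15·e^(−0.0996·6/12) = 13.4626
Current forward F = (S − I)·e^(rT) = (551.80 − 13.4626)·e^(0.0996·8/12) = 538.3374 × 1.068654 = 575.2964
Value (long) = (F − K)·e^(−rT) = (575.2964 − 637.68) × 0.935756 = -58.3758
Value = -CHF 58.38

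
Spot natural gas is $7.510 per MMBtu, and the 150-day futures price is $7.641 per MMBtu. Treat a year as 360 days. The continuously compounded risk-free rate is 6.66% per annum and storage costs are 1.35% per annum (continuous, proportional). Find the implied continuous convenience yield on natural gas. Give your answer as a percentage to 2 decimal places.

3.86%

F = S·e^((r+u−y)T) ⇒ (r+u−y) = ln(F/S)/T
ln(7.641/7.510) = 0.017293; /T ⇒ 0.041503
y = r + u − ln(F/S)/T = 0.0666 + 0.0135 − 0.041503 = 0.038597
y = 3.86%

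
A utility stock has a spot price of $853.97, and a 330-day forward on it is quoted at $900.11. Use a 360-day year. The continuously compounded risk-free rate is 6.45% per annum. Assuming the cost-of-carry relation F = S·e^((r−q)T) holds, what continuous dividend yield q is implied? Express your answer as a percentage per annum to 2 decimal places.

From F = S·e^((r−q)T): (r − q) = ln(F/S)/T
ln(900.11/853.97) = ln(1.054030) = 0.052621
(r − q) = 0.052621 / (330/360) = 0.057405
q = r − ln(F/S)/T = 0.0645 − 0.057405 = 0.007095
q = 0.71%

0.71%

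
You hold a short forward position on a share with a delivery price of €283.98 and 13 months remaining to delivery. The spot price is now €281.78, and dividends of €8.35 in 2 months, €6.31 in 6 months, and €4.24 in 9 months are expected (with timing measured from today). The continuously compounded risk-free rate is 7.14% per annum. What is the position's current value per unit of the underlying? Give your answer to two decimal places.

PV(remaining dividends) I = 8.35·e^(−0.0714·2/12) + 6.31·e^(−0.0714·6/12) + 4.24·e^(−0.0714·9/12) = 18.3589
Current forward F = (S − I)·e^(rT) = (281.78 − 18.3589)·e^(0.0714·13/12) = 263.4211 × 1.080420 = 284.6054
Value (long) = (F − K)·e^(−rT) = (284.6054 − 283.98) × 0.925566 = 0.5788
Short position value = −(long value) = -€0.58

-€0.58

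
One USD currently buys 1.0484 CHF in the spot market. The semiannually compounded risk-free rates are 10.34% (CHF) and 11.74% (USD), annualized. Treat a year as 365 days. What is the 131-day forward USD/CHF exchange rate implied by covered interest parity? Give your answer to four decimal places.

By covered interest parity, F = S · (1+r_CHF/2)^(2T) / (1+r_USD/2)^(2T)
= 1.0484 × 1.036846 / 1.041795 = 1.0484 × 0.995250
F = 1.0434 CHF per USD

1.0434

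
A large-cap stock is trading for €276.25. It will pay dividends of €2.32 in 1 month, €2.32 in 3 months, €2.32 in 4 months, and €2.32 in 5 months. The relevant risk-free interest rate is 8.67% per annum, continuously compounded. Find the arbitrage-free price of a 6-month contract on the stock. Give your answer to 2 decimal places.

PV(dividends) I = 2.32·e^(−0.0867·1/12) + 2.32·e^(−0.0867·3/12) + 2.32·e^(−0.0867·4/12) + 2.32·e^(−0.0867·5/12)
I = 2.3033 + 2.2703 + 2.2539 + 2.2377 = 9.0652
F = (S − I)·e^(rT) = (276.25 − 9.0652) · e^(0.0867·6/12)
= 267.1848 · e^0.043350 = 267.1848 × 1.044303 = €279.02

€279.02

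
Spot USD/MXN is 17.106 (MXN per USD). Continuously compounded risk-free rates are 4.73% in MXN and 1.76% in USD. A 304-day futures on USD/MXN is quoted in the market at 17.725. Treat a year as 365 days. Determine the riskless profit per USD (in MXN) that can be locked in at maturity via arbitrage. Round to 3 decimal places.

Fair futures: F* = S·e^(carry·T), with carry = (r_MXN − r_USD) = 0.0473 − 0.0176 = 0.0297
F* = 17.106 · e^(0.0297 × 304/365) = 17.106 · e^0.024736 = 17.106 × 1.025044 = 17.5344
Market 17.725 > fair 17.5344: forward overpriced → cash-and-carry (buy spot, short the forward).
At maturity, profit = |F_mkt − F*| = |17.725 − 17.5344| = 0.191 per USD (in MXN)

0.191 per USD (in MXN)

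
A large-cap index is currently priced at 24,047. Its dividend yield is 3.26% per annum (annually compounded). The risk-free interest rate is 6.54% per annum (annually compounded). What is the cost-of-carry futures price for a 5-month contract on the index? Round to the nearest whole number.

24,362

F = S · (1+r)^T / (1+q)^T
= 24047 × 1.026747 / 1.013456 = 24047 × 1.013115
F = 24,362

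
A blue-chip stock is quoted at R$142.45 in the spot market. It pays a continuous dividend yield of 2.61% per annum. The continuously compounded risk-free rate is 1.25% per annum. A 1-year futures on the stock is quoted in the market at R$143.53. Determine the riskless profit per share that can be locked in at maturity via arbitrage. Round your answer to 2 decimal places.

R$3.00 per share

Fair futures: F* = S·e^(carry·T), with carry = (r − q) = 0.0125 − 0.0261 = -0.0136
F* = 142.45 · e^(-0.0136 × 12/12) = 142.45 · e^-0.013600 = 142.45 × 0.986492 = R$140.5258
Market R$143.53 > fair R$140.5258: forward overpriced → cash-and-carry (buy spot, short the forward).
At maturity, profit = |F_mkt − F*| = |143.53 − 140.5258| = R$3.00 per share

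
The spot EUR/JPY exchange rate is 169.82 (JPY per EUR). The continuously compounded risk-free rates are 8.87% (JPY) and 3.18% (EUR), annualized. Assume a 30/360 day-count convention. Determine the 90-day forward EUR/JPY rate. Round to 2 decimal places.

F = S·e^((r_JPY − r_EUR)T) = 169.82 · e^((0.0887 − 0.0318) × 90/360)
= 169.82 · e^0.014225 = 169.82 × 1.014327
F = 172.25 JPY per EUR

172.25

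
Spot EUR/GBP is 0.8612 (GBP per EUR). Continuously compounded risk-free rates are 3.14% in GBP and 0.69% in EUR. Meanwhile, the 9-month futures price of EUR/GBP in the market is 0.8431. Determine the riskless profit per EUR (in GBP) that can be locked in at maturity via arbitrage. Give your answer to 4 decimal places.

Fair futures: F* = S·e^(carry·T), with carry = (r_GBP − r_EUR) = 0.0314 − 0.0069 = 0.0245
F* = 0.8612 · e^(0.0245 × 9/12) = 0.8612 · e^0.018375 = 0.8612 × 1.018545 = 0.8772
Market 0.8431 < fair 0.8772: forward underpriced → reverse cash-and-carry (short spot, go long the forward).
At maturity, profit = |F_mkt − F*| = |0.8431 − 0.8772| = 0.0341 per EUR (in GBP)

0.0341 per EUR (in GBP)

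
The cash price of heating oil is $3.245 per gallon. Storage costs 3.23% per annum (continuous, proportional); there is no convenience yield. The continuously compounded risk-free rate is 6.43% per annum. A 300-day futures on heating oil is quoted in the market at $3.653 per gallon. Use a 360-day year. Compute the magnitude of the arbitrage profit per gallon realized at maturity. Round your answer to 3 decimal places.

$0.136 per gallon

Fair futures: F* = S·e^(carry·T), with carry = (r + u) = 0.0643 + 0.0323 = 0.0966
F* = 3.245 · e^(0.0966 × 300/360) = 3.245 · e^0.080500 = 3.245 × 1.083829 = $3.5170
Market $3.653 > fair $3.5170: forward overpriced → cash-and-carry (buy spot, short the forward).
At maturity, profit = |F_mkt − F*| = |3.653 − 3.5170| = $0.136 per gallon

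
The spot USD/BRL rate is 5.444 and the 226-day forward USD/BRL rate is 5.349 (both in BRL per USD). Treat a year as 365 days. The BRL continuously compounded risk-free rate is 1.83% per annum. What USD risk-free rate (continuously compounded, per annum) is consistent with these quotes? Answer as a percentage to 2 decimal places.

F = S·e^((r_BRL − r_USD)T) ⇒ r_USD = r_BRL − ln(F/S)/T
ln(5.349/5.444) = -0.017604; /(226/365) = -0.028431
r_USD = 0.0183 + 0.028431 = 0.046731
r_USD = 4.67%

4.67%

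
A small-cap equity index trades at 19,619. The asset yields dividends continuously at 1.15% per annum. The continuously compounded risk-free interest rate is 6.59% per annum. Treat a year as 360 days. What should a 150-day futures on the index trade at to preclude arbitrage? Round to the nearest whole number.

20,069

F = S·e^((r − q)T) = 19619 · e^((0.0659 − 0.0115) × 150/360)
= 19619 · e^0.022667 = 19619 × 1.022926
F = 20,069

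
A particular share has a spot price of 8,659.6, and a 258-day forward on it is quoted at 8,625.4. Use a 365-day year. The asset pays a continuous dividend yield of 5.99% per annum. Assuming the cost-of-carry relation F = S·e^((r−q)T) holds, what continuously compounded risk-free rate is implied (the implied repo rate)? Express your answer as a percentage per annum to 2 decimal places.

5.43%

From F = S·e^((r−q)T): (r − q) = ln(F/S)/T
ln(8625.4/8659.6) = ln(0.996051) = -0.003957
(r − q) = -0.003957 / (258/365) = -0.005598
r = ln(F/S)/T + q = -0.005598 + 0.0599 = 0.054302
r = 5.43%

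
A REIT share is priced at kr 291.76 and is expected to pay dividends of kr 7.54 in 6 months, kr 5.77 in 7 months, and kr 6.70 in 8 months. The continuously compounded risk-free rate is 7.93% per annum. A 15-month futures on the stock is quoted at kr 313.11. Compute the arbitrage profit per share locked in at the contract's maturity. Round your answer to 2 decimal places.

kr 12.05 per share

PV(dividends) I = 7.54·e^(−0.0793·6/12) + 5.77·e^(−0.0793·7/12) + 6.70·e^(−0.0793·8/12) = 19.1111
Fair futures F* = (S − I)·e^(rT) = (291.76 − 19.1111)·e^0.099125 = 272.6489 × 1.104204 = 301.0600
Market kr 313.11 > fair 301.0600: forward overpriced → cash-and-carry (borrow at r, buy the stock and collect the dividends, short the forward).
Profit at T = |F_mkt − F*| = |313.11 − 301.0600| = kr 12.05 per share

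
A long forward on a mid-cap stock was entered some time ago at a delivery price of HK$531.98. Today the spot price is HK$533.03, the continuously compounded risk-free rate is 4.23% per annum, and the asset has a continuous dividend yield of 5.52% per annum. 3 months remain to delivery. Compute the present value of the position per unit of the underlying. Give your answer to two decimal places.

Current fair forward for the remaining 3 months: F = S·e^((r − q)·T), (r − q) = 0.0423 − 0.0552 = -0.0129
F = 533.03 · e^(-0.0129 × 3/12) = 533.03 × 0.996780 = 531.3136
Value of long forward = (F − K)·e^(−rT) = (531.3136 − 531.98) · e^(−0.0423·3/12)
= -0.6664 × 0.989481 = -0.66

-HK$0.66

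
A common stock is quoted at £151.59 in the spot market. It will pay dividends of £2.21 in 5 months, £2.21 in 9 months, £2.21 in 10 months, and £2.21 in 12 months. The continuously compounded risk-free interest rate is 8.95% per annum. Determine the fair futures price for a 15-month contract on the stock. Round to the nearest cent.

£160.29

PV(dividends) I = 2.21·e^(−0.0895·5/12) + 2.21·e^(−0.0895·9/12) + 2.21·e^(−0.0895·10/12) + 2.21·e^(−0.0895·12/12)
I = 2.1291 + 2.0665 + 2.0512 + 2.0208 = 8.2676
F = (S − I)·e^(rT) = (151.59 − 8.2676) · e^(0.0895·15/12)
= 143.3224 · e^0.111875 = 143.3224 × 1.118373 = £160.29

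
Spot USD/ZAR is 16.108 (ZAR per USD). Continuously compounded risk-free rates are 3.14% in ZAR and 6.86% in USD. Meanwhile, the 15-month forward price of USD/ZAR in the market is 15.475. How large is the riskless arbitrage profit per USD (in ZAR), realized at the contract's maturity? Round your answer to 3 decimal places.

0.099 per USD (in ZAR)

Fair forward: F* = S·e^(carry·T), with carry = (r_ZAR − r_USD) = 0.0314 − 0.0686 = -0.0372
F* = 16.108 · e^(-0.0372 × 15/12) = 16.108 · e^-0.046500 = 16.108 × 0.954565 = 15.3761
Market 15.475 > fair 15.3761: forward overpriced → cash-and-carry (buy spot, short the forward).
At maturity, profit = |F_mkt − F*| = |15.475 − 15.3761| = 0.099 per USD (in ZAR)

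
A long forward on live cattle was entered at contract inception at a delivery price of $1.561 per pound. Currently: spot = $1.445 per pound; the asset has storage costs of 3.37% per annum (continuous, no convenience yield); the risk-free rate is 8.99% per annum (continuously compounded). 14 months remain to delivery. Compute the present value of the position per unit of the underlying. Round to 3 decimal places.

$0.097 per pound

Current fair forward for the remaining 14 months: F = S·e^((r + u)·T), (r + u) = 0.0899 + 0.0337 = 0.1236
F = 1.445 · e^(0.1236 × 14/12) = 1.445 × 1.155115 = 1.6691
Value of long forward = (F − K)·e^(−rT) = (1.6691 − 1.561) · e^(−0.0899·14/12)
= 0.1081 × 0.900430 = 0.097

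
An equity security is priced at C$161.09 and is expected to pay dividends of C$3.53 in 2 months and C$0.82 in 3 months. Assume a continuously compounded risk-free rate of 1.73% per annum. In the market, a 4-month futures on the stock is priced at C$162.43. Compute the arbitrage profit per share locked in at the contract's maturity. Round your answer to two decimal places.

PV(dividends) I = 3.53·e^(−0.0173·2/12) + 0.82·e^(−0.0173·3/12) = 4.3363
Fair futures F* = (S − I)·e^(rT) = (161.09 − 4.3363)·e^0.005767 = 156.7537 × 1.005784 = 157.6604
Market C$162.43 > fair 157.6604: forward overpriced → cash-and-carry (borrow at r, buy the stock and collect the dividends, short the forward).
Profit at T = |F_mkt − F*| = |162.43 − 157.6604| = C$4.77 per share

C$4.77 per share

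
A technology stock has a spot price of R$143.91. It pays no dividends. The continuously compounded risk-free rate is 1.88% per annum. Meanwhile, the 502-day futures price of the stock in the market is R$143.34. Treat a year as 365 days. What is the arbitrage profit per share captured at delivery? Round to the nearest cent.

Fair futures: F* = S·e^(carry·T), with carry = r = 0.0188
F* = 143.91 · e^(0.0188 × 502/365) = 143.91 · e^0.025856 = 143.91 × 1.026193 = R$147.6794
Market R$143.34 < fair R$147.6794: forward underpriced → reverse cash-and-carry (short spot, go long the forward).
At maturity, profit = |F_mkt − F*| = |143.34 − 147.6794| = R$4.34 per share

R$4.34 per share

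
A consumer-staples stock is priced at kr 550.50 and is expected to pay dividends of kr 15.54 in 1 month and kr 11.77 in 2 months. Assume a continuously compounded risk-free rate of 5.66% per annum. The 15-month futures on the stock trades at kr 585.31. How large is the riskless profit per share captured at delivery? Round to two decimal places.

kr 23.57 per share

PV(dividends) I = 15.54·e^(−0.0566·1/12) + 11.77·e^(−0.0566·2/12) = 27.1264
Fair futures F* = (S − I)·e^(rT) = (550.50 − 27.1264)·e^0.070750 = 523.3736 × 1.073313 = 561.7437
Market kr 585.31 > fair 561.7437: forward overpriced → cash-and-carry (borrow at r, buy the stock and collect the dividends, short the forward).
Profit at T = |F_mkt − F*| = |585.31 − 561.7437| = kr 23.57 per share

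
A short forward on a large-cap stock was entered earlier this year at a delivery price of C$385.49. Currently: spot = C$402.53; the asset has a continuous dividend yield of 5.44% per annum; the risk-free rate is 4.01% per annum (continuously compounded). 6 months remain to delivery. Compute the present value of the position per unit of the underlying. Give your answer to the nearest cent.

Current fair forward for the remaining 6 months: F = S·e^((r − q)·T), (r − q) = 0.0401 − 0.0544 = -0.0143
F = 402.53 · e^(-0.0143 × 6/12) = 402.53 × 0.992876 = 399.6624
Value of long forward = (F − K)·e^(−rT) = (399.6624 − 385.49) · e^(−0.0401·6/12)
= 14.1724 × 0.980150 = 13.89
Short position value = −(long value) = -C$13.89

-C$13.89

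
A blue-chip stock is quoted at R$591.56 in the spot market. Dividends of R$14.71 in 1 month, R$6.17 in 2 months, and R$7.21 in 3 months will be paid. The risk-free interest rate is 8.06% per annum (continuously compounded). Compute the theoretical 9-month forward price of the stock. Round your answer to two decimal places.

R$598.93

PV(dividends) I = 14.71·e^(−0.0806·1/12) + 6.17·e^(−0.0806·2/12) + 7.21·e^(−0.0806·3/12)
I = 14.6115 + 6.0877 + 7.0662 = 27.7654
F = (S − I)·e^(rT) = (591.56 − 27.7654) · e^(0.0806·9/12)
= 563.7946 · e^0.060450 = 563.7946 × 1.062314 = R$598.93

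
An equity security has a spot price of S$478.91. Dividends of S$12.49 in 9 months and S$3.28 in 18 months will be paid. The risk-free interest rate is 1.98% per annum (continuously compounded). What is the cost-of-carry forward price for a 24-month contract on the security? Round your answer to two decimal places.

S$482.14

PV(dividends) I = 12.49·e^(−0.0198·9/12) + 3.28·e^(−0.0198·18/12)
I = 12.3059 + 3.1840 = 15.4899
F = (S − I)·e^(rT) = (478.91 − 15.4899) · e^(0.0198·24/12)
= 463.4201 · e^0.039600 = 463.4201 × 1.040395 = S$482.14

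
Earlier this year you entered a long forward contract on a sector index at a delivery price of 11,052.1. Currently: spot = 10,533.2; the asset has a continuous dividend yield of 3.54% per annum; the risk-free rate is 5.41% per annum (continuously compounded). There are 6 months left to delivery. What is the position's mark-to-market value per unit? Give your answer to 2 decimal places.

Current fair forward for the remaining 6 months: F = S·e^((r − q)·T), (r − q) = 0.0541 − 0.0354 = 0.0187
F = 10533.2 · e^(0.0187 × 6/12) = 10533.2 × 1.00939385 = 10632.1473
Value of long forward = (F − K)·e^(−rT) = (10632.1473 − 11052.1) · e^(−0.0541·6/12)
= -419.9527 × 0.97331257 = -408.75

-408.75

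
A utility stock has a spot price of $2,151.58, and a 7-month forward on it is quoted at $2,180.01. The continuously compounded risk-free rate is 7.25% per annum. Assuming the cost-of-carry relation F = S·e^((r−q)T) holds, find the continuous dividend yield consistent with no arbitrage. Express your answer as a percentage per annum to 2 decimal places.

From F = S·e^((r−q)T): (r − q) = ln(F/S)/T
ln(2180.01/2151.58) = ln(1.013214) = 0.013127
(r − q) = 0.013127 / (7/12) = 0.022503
q = r − ln(F/S)/T = 0.0725 − 0.022503 = 0.049997
q = 5.00%

5.00%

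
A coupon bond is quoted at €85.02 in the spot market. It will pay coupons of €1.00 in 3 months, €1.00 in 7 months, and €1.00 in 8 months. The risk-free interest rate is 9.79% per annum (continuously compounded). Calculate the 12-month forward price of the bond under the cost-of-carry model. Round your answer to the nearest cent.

PV(coupons) I = 1.00·e^(−0.0979·3/12) + 1.00·e^(−0.0979·7/12) + 1.00·e^(−0.0979·8/12)
I = 0.9758 + 0.9445 + 0.9368 = 2.8571
F = (S − I)·e^(rT) = (85.02 − 2.8571) · e^(0.0979·12/12)
= 82.1629 · e^0.097900 = 82.1629 × 1.102852 = €90.61

€90.61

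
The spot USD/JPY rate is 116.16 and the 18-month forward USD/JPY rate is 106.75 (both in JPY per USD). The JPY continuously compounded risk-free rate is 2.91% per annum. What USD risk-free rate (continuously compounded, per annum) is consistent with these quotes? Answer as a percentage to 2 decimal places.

8.54%

F = S·e^((r_JPY − r_USD)T) ⇒ r_USD = r_JPY − ln(F/S)/T
ln(106.75/116.16) = -0.084479; /(18/12) = -0.056319
r_USD = 0.0291 + 0.056319 = 0.085419
r_USD = 8.54%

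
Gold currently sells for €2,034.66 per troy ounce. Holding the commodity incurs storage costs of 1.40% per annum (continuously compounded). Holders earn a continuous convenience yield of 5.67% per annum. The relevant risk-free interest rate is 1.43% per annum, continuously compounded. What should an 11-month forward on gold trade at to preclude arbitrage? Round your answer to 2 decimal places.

€1,982.37 per troy ounce

Net carry = r + u − y = 0.0143 + 0.0140 − 0.0567 = -0.0284
F = S·e^((r+u−y)T) = 2034.66 · e^(-0.0284 × 11/12) = 2034.66 · e^-0.02603333
= 2034.66 × 0.97430262 = €1,982.37 per troy ounce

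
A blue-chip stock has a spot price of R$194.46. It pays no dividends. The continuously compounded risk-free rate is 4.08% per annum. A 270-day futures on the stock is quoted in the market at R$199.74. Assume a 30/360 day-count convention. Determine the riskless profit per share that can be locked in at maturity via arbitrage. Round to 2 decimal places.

Fair futures: F* = S·e^(carry·T), with carry = r = 0.0408
F* = 194.46 · e^(0.0408 × 270/360) = 194.46 · e^0.030600 = 194.46 × 1.031073 = R$200.5025
Market R$199.74 < fair R$200.5025: forward underpriced → reverse cash-and-carry (short spot, go long the forward).
At maturity, profit = |F_mkt − F*| = |199.74 − 200.5025| = R$0.76 per share

R$0.76 per share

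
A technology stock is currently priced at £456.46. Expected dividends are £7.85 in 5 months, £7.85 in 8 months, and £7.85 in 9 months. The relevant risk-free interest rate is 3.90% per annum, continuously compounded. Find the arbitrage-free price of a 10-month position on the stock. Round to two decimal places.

PV(dividends) I = 7.85·e^(−0.0390·5/12) + 7.85·e^(−0.0390·8/12) + 7.85·e^(−0.0390·9/12)
I = 7.7235 + 7.6485 + 7.6237 = 22.9957
F = (S − I)·e^(rT) = (456.46 − 22.9957) · e^(0.0390·10/12)
= 433.4643 · e^0.032500 = 433.4643 × 1.033034 = £447.78

£447.78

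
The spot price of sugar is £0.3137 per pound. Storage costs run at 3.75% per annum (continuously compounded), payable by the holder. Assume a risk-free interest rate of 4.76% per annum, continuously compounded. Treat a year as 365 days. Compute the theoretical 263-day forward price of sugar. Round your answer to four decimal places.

£0.3335 per pound

Net carry = r + u − y = 0.0476 + 0.0375 − 0.0000 = 0.0851
F = S·e^((r+u−y)T) = 0.3137 · e^(0.0851 × 263/365) = 0.3137 · e^0.061319
= 0.3137 × 1.063238 = £0.3335 per pound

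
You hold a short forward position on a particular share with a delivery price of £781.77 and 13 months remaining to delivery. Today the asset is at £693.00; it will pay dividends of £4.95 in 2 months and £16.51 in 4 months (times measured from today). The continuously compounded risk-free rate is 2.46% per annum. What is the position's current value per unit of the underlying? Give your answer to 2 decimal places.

£89.52

PV(remaining dividends) I = 4.95·e^(−0.0246·2/12) + 16.51·e^(−0.0246·4/12) = 21.3049
Current forward F = (S − I)·e^(rT) = (693.00 − 21.3049)·e^(0.0246·13/12) = 671.6951 × 1.027008 = 689.8362
Value (long) = (F − K)·e^(−rT) = (689.8362 − 781.77) × 0.973702 = -89.5161
Short position value = −(long value) = £89.52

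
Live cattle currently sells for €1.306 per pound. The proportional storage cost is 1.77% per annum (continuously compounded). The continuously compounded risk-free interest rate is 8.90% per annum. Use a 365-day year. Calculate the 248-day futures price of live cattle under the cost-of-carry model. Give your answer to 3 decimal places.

Net carry = r + u − y = 0.0890 + 0.0177 − 0.0000 = 0.1067
F = S·e^((r+u−y)T) = 1.306 · e^(0.1067 × 248/365) = 1.306 · e^0.072498
= 1.306 × 1.075191 = €1.404 per pound

€1.404 per pound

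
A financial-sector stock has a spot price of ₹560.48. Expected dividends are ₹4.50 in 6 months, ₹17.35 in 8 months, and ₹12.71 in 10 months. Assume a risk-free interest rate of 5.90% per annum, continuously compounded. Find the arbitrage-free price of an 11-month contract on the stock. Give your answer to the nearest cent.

₹556.63

PV(dividends) I = 4.50·e^(−0.0590·6/12) + 17.35·e^(−0.0590·8/12) + 12.71·e^(−0.0590·10/12)
I = 4.3692 + 16.6808 + 12.1002 = 33.1502
F = (S − I)·e^(rT) = (560.48 − 33.1502) · e^(0.0590·11/12)
= 527.3298 · e^0.054083 = 527.3298 × 1.055572 = ₹556.63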